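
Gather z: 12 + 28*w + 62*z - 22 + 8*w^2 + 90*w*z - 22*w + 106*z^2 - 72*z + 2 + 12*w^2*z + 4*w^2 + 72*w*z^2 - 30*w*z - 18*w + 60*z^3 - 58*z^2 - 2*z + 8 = 12*w^2 - 12*w + 60*z^3 + z^2*(72*w + 48) + z*(12*w^2 + 60*w - 12)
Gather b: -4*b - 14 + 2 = -4*b - 12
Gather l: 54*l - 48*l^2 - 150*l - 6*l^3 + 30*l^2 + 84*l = -6*l^3 - 18*l^2 - 12*l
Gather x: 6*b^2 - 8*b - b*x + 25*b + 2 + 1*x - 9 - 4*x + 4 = 6*b^2 + 17*b + x*(-b - 3) - 3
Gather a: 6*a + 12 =6*a + 12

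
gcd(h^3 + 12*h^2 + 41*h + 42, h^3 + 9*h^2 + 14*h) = h^2 + 9*h + 14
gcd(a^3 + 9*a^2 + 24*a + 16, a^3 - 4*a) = 1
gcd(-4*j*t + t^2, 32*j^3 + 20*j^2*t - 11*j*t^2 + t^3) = -4*j + t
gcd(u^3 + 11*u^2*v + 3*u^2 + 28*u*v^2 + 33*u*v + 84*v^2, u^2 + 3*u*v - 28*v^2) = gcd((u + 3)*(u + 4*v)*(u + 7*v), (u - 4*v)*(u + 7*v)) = u + 7*v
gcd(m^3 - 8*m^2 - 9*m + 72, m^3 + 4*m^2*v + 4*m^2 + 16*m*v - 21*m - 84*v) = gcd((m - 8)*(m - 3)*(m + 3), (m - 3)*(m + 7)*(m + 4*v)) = m - 3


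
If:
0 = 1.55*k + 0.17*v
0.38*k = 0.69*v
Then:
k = 0.00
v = 0.00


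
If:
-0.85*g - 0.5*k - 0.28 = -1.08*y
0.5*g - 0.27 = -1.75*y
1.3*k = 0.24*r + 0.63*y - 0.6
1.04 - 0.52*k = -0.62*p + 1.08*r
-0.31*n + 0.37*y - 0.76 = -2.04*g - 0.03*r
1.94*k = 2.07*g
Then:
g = -0.07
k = -0.07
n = -2.53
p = 1.15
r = 1.66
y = 0.17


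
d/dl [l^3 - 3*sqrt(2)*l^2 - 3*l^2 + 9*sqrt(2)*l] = 3*l^2 - 6*sqrt(2)*l - 6*l + 9*sqrt(2)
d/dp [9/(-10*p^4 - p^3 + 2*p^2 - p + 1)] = 9*(40*p^3 + 3*p^2 - 4*p + 1)/(10*p^4 + p^3 - 2*p^2 + p - 1)^2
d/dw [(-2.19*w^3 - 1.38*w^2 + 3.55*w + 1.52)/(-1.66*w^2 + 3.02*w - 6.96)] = (3.6354*w^4 - 13.2276*w^3 + 47.4526*w^2 + 24.256*w - 29.2984)/(2.7556*w^4 - 10.0264*w^3 + 32.2276*w^2 - 42.0384*w + 48.4416)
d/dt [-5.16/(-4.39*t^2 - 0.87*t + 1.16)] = (-45.3048*t - 4.4892)/(4.39*t^2 + 0.87*t - 1.16)^2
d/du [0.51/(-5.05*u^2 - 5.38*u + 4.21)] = (5.151*u + 2.7438)/(5.05*u^2 + 5.38*u - 4.21)^2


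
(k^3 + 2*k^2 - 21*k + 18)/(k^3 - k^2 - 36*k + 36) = (k - 3)/(k - 6)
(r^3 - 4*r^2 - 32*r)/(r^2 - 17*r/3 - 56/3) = 3*r*(r + 4)/(3*r + 7)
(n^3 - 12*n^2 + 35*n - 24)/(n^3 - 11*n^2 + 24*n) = (n - 1)/n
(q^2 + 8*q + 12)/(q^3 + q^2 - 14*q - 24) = (q + 6)/(q^2 - q - 12)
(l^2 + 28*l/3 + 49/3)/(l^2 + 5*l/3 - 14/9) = 3*(l + 7)/(3*l - 2)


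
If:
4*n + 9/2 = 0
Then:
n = -9/8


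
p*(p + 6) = p^2 + 6*p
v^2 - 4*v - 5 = (v - 5)*(v + 1)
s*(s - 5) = s^2 - 5*s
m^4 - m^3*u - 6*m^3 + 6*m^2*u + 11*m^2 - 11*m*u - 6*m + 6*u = (m - 3)*(m - 2)*(m - 1)*(m - u)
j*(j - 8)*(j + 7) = j^3 - j^2 - 56*j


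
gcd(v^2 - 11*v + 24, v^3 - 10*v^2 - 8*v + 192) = v - 8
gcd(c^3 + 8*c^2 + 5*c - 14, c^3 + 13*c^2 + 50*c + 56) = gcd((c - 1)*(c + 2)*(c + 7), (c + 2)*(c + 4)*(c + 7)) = c^2 + 9*c + 14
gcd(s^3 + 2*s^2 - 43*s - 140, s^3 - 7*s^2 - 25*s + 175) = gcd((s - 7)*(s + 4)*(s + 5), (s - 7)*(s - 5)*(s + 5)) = s^2 - 2*s - 35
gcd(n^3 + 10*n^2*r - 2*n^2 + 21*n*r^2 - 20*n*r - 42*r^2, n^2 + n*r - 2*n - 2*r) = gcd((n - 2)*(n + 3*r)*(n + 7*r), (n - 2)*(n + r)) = n - 2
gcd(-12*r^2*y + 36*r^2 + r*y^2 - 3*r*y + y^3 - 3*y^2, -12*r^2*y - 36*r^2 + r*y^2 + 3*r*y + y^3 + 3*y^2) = -12*r^2 + r*y + y^2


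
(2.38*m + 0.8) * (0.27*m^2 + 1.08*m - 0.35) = 0.6426*m^3 + 2.7864*m^2 + 0.0310000000000001*m - 0.28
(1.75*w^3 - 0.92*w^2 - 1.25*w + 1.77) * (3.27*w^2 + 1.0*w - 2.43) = 5.7225*w^5 - 1.2584*w^4 - 9.26*w^3 + 6.7735*w^2 + 4.8075*w - 4.3011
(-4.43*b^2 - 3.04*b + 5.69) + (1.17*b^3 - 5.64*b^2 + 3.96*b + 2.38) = 1.17*b^3 - 10.07*b^2 + 0.92*b + 8.07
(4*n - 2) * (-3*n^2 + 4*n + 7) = -12*n^3 + 22*n^2 + 20*n - 14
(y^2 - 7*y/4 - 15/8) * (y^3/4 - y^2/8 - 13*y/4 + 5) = y^5/4 - 9*y^4/16 - 7*y^3/2 + 699*y^2/64 - 85*y/32 - 75/8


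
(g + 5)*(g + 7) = g^2 + 12*g + 35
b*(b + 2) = b^2 + 2*b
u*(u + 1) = u^2 + u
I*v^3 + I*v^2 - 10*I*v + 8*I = (v - 2)*(v + 4)*(I*v - I)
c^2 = c^2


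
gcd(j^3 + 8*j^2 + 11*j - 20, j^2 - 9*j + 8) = j - 1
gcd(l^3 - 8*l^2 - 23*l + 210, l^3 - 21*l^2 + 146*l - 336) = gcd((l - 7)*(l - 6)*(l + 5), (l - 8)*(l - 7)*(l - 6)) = l^2 - 13*l + 42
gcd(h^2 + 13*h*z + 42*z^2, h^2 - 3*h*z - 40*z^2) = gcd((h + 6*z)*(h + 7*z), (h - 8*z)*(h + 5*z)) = 1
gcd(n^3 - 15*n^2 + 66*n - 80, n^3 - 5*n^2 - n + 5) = n - 5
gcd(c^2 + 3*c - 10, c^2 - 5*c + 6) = c - 2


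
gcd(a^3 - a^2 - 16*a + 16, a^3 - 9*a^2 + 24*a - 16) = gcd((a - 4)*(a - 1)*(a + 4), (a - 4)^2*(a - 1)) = a^2 - 5*a + 4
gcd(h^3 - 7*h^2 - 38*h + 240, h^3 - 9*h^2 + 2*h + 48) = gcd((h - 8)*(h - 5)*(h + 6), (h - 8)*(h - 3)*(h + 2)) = h - 8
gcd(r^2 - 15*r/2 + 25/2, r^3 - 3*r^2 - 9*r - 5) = r - 5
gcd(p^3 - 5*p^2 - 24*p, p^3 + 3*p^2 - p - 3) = p + 3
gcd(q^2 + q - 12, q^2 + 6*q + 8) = q + 4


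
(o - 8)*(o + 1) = o^2 - 7*o - 8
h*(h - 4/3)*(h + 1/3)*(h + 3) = h^4 + 2*h^3 - 31*h^2/9 - 4*h/3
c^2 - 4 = (c - 2)*(c + 2)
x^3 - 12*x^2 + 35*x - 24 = (x - 8)*(x - 3)*(x - 1)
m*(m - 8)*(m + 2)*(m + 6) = m^4 - 52*m^2 - 96*m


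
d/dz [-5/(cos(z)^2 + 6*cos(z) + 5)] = -10*(cos(z) + 3)*sin(z)/(cos(z)^2 + 6*cos(z) + 5)^2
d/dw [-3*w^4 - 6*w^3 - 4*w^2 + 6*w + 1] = -12*w^3 - 18*w^2 - 8*w + 6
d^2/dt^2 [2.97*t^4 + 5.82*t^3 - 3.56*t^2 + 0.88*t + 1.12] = 35.64*t^2 + 34.92*t - 7.12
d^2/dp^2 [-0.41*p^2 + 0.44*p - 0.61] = -0.820000000000000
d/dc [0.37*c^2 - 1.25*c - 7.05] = 0.74*c - 1.25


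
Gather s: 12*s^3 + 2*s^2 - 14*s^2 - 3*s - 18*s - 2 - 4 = 12*s^3 - 12*s^2 - 21*s - 6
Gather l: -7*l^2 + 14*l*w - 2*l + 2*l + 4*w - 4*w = -7*l^2 + 14*l*w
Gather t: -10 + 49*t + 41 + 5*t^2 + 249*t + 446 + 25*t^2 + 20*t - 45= 30*t^2 + 318*t + 432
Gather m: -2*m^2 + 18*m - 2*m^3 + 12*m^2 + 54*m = -2*m^3 + 10*m^2 + 72*m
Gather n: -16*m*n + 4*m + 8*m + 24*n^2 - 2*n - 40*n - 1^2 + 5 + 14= 12*m + 24*n^2 + n*(-16*m - 42) + 18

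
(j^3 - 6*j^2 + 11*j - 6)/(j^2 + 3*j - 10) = (j^2 - 4*j + 3)/(j + 5)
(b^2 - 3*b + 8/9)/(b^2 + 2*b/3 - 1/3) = (b - 8/3)/(b + 1)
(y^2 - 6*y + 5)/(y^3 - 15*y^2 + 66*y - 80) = (y - 1)/(y^2 - 10*y + 16)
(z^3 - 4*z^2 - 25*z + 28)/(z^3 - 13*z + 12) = (z - 7)/(z - 3)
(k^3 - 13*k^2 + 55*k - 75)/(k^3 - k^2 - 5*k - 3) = (k^2 - 10*k + 25)/(k^2 + 2*k + 1)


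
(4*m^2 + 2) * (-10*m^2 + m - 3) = -40*m^4 + 4*m^3 - 32*m^2 + 2*m - 6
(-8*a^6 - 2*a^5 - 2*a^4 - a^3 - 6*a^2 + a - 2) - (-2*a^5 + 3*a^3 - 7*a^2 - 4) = -8*a^6 - 2*a^4 - 4*a^3 + a^2 + a + 2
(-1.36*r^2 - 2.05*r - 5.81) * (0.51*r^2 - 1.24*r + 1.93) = -0.6936*r^4 + 0.6409*r^3 - 3.0459*r^2 + 3.2479*r - 11.2133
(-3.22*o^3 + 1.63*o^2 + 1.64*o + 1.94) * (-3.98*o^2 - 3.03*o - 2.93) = 12.8156*o^5 + 3.2692*o^4 - 2.0315*o^3 - 17.4663*o^2 - 10.6834*o - 5.6842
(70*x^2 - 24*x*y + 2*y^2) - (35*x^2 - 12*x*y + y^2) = 35*x^2 - 12*x*y + y^2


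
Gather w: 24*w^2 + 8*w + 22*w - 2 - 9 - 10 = 24*w^2 + 30*w - 21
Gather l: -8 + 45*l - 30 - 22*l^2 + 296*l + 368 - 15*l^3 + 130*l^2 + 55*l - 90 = -15*l^3 + 108*l^2 + 396*l + 240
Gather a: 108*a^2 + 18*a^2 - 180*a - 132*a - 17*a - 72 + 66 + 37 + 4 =126*a^2 - 329*a + 35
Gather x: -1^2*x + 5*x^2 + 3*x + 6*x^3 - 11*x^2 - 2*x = 6*x^3 - 6*x^2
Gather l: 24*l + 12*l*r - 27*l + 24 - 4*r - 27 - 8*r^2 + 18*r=l*(12*r - 3) - 8*r^2 + 14*r - 3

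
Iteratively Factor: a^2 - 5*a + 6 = (a - 2)*(a - 3)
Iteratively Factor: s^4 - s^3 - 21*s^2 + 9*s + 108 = (s - 4)*(s^3 + 3*s^2 - 9*s - 27) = (s - 4)*(s - 3)*(s^2 + 6*s + 9) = (s - 4)*(s - 3)*(s + 3)*(s + 3)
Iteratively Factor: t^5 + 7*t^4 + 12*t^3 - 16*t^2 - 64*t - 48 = (t + 2)*(t^4 + 5*t^3 + 2*t^2 - 20*t - 24) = (t - 2)*(t + 2)*(t^3 + 7*t^2 + 16*t + 12) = (t - 2)*(t + 2)^2*(t^2 + 5*t + 6) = (t - 2)*(t + 2)^2*(t + 3)*(t + 2)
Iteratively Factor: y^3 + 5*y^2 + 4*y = (y + 1)*(y^2 + 4*y) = (y + 1)*(y + 4)*(y)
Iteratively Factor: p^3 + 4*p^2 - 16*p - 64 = (p + 4)*(p^2 - 16) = (p - 4)*(p + 4)*(p + 4)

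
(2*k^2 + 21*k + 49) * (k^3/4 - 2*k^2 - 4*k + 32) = k^5/2 + 5*k^4/4 - 151*k^3/4 - 118*k^2 + 476*k + 1568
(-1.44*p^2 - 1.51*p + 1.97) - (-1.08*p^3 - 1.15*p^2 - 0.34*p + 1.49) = 1.08*p^3 - 0.29*p^2 - 1.17*p + 0.48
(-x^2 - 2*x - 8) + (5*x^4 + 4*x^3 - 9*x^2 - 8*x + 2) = 5*x^4 + 4*x^3 - 10*x^2 - 10*x - 6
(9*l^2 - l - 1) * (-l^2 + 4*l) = -9*l^4 + 37*l^3 - 3*l^2 - 4*l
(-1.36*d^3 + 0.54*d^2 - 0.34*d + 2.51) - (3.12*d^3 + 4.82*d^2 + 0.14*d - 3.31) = -4.48*d^3 - 4.28*d^2 - 0.48*d + 5.82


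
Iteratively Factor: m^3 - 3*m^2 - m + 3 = (m - 3)*(m^2 - 1) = (m - 3)*(m + 1)*(m - 1)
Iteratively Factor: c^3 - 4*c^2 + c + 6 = (c - 3)*(c^2 - c - 2) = (c - 3)*(c + 1)*(c - 2)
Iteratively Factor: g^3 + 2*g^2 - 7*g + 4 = (g - 1)*(g^2 + 3*g - 4) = (g - 1)*(g + 4)*(g - 1)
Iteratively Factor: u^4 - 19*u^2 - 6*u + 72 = (u - 2)*(u^3 + 2*u^2 - 15*u - 36) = (u - 2)*(u + 3)*(u^2 - u - 12) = (u - 4)*(u - 2)*(u + 3)*(u + 3)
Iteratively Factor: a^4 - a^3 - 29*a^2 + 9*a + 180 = (a + 3)*(a^3 - 4*a^2 - 17*a + 60) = (a - 3)*(a + 3)*(a^2 - a - 20) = (a - 5)*(a - 3)*(a + 3)*(a + 4)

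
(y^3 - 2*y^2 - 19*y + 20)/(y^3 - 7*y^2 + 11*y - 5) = (y + 4)/(y - 1)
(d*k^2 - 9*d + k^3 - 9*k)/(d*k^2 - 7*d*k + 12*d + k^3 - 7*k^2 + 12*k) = (k + 3)/(k - 4)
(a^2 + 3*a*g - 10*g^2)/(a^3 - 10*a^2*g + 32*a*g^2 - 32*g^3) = (a + 5*g)/(a^2 - 8*a*g + 16*g^2)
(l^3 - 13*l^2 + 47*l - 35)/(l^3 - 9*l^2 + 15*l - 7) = (l - 5)/(l - 1)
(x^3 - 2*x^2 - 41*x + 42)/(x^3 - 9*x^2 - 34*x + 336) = (x - 1)/(x - 8)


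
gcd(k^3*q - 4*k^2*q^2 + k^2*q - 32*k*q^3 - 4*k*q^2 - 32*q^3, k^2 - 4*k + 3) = 1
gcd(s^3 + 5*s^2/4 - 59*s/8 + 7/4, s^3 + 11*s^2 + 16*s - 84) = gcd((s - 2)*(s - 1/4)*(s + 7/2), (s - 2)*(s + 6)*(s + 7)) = s - 2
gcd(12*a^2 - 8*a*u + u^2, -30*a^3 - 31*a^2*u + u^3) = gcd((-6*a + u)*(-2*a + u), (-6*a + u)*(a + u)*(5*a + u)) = -6*a + u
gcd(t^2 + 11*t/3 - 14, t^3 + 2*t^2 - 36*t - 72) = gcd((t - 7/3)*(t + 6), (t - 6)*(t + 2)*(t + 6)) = t + 6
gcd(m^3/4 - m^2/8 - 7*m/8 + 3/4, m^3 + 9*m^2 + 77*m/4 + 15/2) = 1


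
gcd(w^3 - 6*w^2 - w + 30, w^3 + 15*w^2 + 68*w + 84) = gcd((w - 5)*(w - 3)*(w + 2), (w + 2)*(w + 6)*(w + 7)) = w + 2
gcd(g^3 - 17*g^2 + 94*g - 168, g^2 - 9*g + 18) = g - 6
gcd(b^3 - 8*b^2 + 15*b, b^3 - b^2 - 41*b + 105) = b^2 - 8*b + 15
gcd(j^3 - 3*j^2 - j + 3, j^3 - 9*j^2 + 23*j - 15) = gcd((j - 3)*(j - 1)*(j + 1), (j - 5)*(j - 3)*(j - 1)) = j^2 - 4*j + 3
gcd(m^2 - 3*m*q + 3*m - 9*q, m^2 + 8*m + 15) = m + 3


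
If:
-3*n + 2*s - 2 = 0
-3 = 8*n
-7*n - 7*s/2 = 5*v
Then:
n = -3/8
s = 7/16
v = 7/32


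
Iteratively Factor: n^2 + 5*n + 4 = (n + 4)*(n + 1)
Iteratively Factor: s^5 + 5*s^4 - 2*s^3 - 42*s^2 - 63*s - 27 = (s + 3)*(s^4 + 2*s^3 - 8*s^2 - 18*s - 9) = (s + 3)^2*(s^3 - s^2 - 5*s - 3) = (s - 3)*(s + 3)^2*(s^2 + 2*s + 1) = (s - 3)*(s + 1)*(s + 3)^2*(s + 1)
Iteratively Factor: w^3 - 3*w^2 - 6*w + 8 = (w - 4)*(w^2 + w - 2) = (w - 4)*(w + 2)*(w - 1)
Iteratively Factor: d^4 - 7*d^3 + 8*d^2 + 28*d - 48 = (d - 2)*(d^3 - 5*d^2 - 2*d + 24) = (d - 3)*(d - 2)*(d^2 - 2*d - 8) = (d - 4)*(d - 3)*(d - 2)*(d + 2)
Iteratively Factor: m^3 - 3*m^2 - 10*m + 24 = (m - 4)*(m^2 + m - 6) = (m - 4)*(m + 3)*(m - 2)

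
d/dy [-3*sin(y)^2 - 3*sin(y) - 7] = -3*sin(2*y) - 3*cos(y)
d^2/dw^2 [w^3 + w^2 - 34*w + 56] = 6*w + 2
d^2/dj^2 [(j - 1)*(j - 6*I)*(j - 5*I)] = 6*j - 2 - 22*I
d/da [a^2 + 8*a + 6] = 2*a + 8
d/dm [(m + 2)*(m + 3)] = 2*m + 5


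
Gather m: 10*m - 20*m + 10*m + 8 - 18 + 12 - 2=0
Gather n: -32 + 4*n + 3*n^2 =3*n^2 + 4*n - 32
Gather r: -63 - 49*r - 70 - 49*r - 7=-98*r - 140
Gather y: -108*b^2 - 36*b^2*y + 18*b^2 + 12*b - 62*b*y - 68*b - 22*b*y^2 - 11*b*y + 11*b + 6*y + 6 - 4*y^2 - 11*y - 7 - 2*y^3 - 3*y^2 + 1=-90*b^2 - 45*b - 2*y^3 + y^2*(-22*b - 7) + y*(-36*b^2 - 73*b - 5)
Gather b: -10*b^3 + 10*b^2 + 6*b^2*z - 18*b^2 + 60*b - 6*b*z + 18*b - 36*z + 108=-10*b^3 + b^2*(6*z - 8) + b*(78 - 6*z) - 36*z + 108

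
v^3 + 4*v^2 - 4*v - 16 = (v - 2)*(v + 2)*(v + 4)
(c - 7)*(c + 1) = c^2 - 6*c - 7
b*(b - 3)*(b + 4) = b^3 + b^2 - 12*b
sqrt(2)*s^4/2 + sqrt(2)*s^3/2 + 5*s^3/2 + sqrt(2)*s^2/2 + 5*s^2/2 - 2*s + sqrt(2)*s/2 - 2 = (s + 1)*(s - sqrt(2)/2)*(s + 2*sqrt(2))*(sqrt(2)*s/2 + 1)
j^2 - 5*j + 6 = (j - 3)*(j - 2)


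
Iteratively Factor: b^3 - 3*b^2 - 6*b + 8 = (b + 2)*(b^2 - 5*b + 4) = (b - 1)*(b + 2)*(b - 4)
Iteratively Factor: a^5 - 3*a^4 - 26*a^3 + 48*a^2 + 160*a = (a + 2)*(a^4 - 5*a^3 - 16*a^2 + 80*a) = (a - 5)*(a + 2)*(a^3 - 16*a) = (a - 5)*(a + 2)*(a + 4)*(a^2 - 4*a) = a*(a - 5)*(a + 2)*(a + 4)*(a - 4)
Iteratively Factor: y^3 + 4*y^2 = (y + 4)*(y^2) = y*(y + 4)*(y)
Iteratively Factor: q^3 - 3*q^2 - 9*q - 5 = (q - 5)*(q^2 + 2*q + 1) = (q - 5)*(q + 1)*(q + 1)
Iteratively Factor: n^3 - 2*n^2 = (n - 2)*(n^2) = n*(n - 2)*(n)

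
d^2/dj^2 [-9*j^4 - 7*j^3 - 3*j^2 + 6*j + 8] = -108*j^2 - 42*j - 6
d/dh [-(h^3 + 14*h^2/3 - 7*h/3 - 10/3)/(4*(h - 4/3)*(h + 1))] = (-9*h^4 + 6*h^3 + 29*h^2 + 52*h - 18)/(4*(9*h^4 - 6*h^3 - 23*h^2 + 8*h + 16))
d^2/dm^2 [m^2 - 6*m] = 2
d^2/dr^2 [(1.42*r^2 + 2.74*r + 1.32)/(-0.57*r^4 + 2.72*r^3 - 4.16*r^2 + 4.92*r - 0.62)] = (-2.768148*r^8 + 2.52669600000002*r^7 + 45.114928*r^6 - 147.00336*r^5 + 92.4491039999999*r^4 + 159.99896*r^3 - 270.925152*r^2 + 191.145984*r - 74.903696)/(0.185193*r^12 - 2.651184*r^11 + 16.706016*r^10 - 63.617156*r^9 + 168.29673*r^8 - 326.179392*r^7 + 469.990832*r^6 - 505.479792*r^5 + 384.72414*r^4 - 198.370176*r^3 + 49.821216*r^2 - 5.673744*r + 0.238328)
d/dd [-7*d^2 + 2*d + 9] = 2 - 14*d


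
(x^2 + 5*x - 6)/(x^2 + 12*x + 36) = (x - 1)/(x + 6)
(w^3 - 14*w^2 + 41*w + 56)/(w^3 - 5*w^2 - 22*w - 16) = (w - 7)/(w + 2)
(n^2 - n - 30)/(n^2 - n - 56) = (-n^2 + n + 30)/(-n^2 + n + 56)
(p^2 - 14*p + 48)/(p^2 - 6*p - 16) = (p - 6)/(p + 2)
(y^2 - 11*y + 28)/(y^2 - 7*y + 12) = (y - 7)/(y - 3)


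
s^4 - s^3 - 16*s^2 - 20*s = s*(s - 5)*(s + 2)^2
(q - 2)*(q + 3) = q^2 + q - 6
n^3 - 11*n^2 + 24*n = n*(n - 8)*(n - 3)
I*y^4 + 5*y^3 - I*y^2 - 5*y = y*(y - 1)*(y - 5*I)*(I*y + I)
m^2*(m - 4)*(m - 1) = m^4 - 5*m^3 + 4*m^2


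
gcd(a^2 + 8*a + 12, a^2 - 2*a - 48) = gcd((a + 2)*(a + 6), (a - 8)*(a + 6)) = a + 6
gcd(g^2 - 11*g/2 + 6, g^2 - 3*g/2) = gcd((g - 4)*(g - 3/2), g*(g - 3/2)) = g - 3/2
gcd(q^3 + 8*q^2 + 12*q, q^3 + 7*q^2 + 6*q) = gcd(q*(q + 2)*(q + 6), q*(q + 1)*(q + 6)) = q^2 + 6*q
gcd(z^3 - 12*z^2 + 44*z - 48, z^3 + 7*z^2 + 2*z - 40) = z - 2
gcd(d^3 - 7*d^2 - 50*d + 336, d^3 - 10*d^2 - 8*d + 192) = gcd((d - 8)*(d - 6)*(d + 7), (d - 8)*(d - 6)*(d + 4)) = d^2 - 14*d + 48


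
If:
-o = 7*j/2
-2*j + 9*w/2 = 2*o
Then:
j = -9*w/10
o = 63*w/20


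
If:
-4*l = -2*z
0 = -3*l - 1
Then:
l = -1/3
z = -2/3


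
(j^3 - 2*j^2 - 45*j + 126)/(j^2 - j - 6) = (j^2 + j - 42)/(j + 2)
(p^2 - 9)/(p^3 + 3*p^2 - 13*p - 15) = (p + 3)/(p^2 + 6*p + 5)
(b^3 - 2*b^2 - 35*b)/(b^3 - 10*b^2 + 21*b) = (b + 5)/(b - 3)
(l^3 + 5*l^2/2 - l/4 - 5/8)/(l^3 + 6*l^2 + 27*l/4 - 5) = (l + 1/2)/(l + 4)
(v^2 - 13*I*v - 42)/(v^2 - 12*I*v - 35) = (v - 6*I)/(v - 5*I)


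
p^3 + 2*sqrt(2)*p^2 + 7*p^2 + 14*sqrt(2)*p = p*(p + 7)*(p + 2*sqrt(2))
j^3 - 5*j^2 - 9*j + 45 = (j - 5)*(j - 3)*(j + 3)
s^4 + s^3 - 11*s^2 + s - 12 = (s - 3)*(s + 4)*(s - I)*(s + I)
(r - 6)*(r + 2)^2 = r^3 - 2*r^2 - 20*r - 24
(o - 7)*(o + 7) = o^2 - 49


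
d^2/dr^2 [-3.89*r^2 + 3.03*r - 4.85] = -7.78000000000000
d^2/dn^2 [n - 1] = 0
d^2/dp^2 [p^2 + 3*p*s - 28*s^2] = 2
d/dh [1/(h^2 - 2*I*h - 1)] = 2*(-h + I)/(-h^2 + 2*I*h + 1)^2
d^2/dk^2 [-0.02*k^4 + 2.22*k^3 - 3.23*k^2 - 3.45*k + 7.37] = -0.24*k^2 + 13.32*k - 6.46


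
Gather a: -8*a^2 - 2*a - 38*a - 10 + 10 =-8*a^2 - 40*a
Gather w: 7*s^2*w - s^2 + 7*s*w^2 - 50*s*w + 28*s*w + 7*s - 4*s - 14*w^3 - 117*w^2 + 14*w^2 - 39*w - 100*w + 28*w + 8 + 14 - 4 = -s^2 + 3*s - 14*w^3 + w^2*(7*s - 103) + w*(7*s^2 - 22*s - 111) + 18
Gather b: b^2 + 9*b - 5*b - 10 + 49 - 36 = b^2 + 4*b + 3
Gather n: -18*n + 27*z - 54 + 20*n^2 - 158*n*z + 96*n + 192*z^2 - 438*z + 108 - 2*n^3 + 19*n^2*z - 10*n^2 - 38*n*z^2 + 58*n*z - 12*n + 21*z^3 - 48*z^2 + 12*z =-2*n^3 + n^2*(19*z + 10) + n*(-38*z^2 - 100*z + 66) + 21*z^3 + 144*z^2 - 399*z + 54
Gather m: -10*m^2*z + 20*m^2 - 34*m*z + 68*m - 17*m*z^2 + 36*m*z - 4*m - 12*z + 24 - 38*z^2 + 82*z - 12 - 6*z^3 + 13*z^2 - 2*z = m^2*(20 - 10*z) + m*(-17*z^2 + 2*z + 64) - 6*z^3 - 25*z^2 + 68*z + 12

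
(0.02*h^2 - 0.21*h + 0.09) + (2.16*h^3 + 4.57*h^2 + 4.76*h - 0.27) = 2.16*h^3 + 4.59*h^2 + 4.55*h - 0.18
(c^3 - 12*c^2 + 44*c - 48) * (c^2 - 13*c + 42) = c^5 - 25*c^4 + 242*c^3 - 1124*c^2 + 2472*c - 2016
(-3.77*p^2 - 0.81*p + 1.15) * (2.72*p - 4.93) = -10.2544*p^3 + 16.3829*p^2 + 7.1213*p - 5.6695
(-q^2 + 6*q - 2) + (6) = -q^2 + 6*q + 4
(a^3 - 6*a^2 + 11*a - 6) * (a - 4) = a^4 - 10*a^3 + 35*a^2 - 50*a + 24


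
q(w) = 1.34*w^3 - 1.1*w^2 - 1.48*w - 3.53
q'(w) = 4.02*w^2 - 2.2*w - 1.48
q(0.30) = -4.04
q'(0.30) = -1.78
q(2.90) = 15.61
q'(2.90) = 25.95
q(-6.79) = -463.68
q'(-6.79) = 198.80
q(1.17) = -4.62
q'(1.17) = 1.45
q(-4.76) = -165.93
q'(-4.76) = 100.08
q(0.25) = -3.95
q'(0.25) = -1.78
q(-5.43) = -242.47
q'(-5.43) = 129.00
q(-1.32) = -6.57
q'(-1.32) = 8.43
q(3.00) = 18.31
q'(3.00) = 28.10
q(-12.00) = -2459.69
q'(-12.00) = 603.80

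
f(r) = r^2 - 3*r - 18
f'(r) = 2*r - 3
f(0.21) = -18.59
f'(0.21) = -2.58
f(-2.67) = -2.86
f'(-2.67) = -8.34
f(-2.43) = -4.81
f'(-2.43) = -7.86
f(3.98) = -14.10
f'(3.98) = 4.96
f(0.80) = -19.76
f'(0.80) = -1.40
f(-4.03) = 10.33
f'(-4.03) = -11.06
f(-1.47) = -11.43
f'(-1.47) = -5.94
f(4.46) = -11.49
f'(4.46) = 5.92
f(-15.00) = 252.00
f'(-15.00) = -33.00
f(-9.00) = 90.00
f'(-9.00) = -21.00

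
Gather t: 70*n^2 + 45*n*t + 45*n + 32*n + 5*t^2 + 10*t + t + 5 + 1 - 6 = 70*n^2 + 77*n + 5*t^2 + t*(45*n + 11)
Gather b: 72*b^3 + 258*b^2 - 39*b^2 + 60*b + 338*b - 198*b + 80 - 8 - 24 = 72*b^3 + 219*b^2 + 200*b + 48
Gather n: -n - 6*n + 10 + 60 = 70 - 7*n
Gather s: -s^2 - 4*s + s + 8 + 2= -s^2 - 3*s + 10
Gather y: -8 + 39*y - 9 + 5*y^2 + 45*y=5*y^2 + 84*y - 17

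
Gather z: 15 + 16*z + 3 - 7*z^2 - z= -7*z^2 + 15*z + 18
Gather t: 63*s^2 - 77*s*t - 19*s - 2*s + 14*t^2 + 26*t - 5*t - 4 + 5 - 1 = 63*s^2 - 21*s + 14*t^2 + t*(21 - 77*s)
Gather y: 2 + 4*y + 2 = 4*y + 4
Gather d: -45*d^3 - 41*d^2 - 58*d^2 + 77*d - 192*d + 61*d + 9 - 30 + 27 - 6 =-45*d^3 - 99*d^2 - 54*d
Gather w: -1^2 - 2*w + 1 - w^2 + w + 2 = -w^2 - w + 2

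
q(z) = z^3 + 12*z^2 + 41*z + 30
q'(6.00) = 293.00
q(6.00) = 924.00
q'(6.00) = 293.00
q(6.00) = 924.00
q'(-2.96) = -3.76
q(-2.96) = -12.16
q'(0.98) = 67.40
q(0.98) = 82.65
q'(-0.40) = 31.88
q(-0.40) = 15.46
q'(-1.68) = 9.15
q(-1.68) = -9.75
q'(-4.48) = -6.31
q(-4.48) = -2.75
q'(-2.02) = 4.76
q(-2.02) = -12.10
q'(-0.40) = 31.88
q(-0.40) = 15.46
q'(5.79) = 280.53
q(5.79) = 863.78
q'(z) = 3*z^2 + 24*z + 41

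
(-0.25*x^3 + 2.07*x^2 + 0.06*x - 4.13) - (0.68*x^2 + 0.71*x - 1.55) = -0.25*x^3 + 1.39*x^2 - 0.65*x - 2.58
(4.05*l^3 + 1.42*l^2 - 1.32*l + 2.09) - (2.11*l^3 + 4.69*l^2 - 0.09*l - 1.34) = 1.94*l^3 - 3.27*l^2 - 1.23*l + 3.43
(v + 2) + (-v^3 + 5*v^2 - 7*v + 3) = -v^3 + 5*v^2 - 6*v + 5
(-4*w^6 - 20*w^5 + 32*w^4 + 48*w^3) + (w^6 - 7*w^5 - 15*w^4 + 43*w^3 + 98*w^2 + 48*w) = -3*w^6 - 27*w^5 + 17*w^4 + 91*w^3 + 98*w^2 + 48*w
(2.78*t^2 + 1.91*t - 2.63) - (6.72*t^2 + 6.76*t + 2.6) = -3.94*t^2 - 4.85*t - 5.23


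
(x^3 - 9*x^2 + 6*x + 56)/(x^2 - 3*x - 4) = (x^2 - 5*x - 14)/(x + 1)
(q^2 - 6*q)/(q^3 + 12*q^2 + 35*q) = (q - 6)/(q^2 + 12*q + 35)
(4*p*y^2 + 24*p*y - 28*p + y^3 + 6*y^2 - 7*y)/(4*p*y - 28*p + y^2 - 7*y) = (y^2 + 6*y - 7)/(y - 7)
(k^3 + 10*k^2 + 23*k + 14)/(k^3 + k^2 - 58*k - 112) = (k + 1)/(k - 8)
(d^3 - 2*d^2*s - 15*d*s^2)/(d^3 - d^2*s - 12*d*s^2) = (-d + 5*s)/(-d + 4*s)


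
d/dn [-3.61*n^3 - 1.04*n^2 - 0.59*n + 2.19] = -10.83*n^2 - 2.08*n - 0.59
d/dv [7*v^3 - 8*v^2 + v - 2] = 21*v^2 - 16*v + 1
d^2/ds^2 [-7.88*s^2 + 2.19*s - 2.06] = -15.7600000000000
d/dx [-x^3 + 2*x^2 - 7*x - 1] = -3*x^2 + 4*x - 7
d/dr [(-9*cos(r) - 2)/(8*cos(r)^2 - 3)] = (72*sin(r)^2 - 32*cos(r) - 99)*sin(r)/(8*cos(r)^2 - 3)^2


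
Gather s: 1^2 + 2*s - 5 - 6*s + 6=2 - 4*s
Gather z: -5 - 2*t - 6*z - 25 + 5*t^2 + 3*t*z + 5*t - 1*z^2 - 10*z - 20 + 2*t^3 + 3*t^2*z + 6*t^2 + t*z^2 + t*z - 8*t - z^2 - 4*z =2*t^3 + 11*t^2 - 5*t + z^2*(t - 2) + z*(3*t^2 + 4*t - 20) - 50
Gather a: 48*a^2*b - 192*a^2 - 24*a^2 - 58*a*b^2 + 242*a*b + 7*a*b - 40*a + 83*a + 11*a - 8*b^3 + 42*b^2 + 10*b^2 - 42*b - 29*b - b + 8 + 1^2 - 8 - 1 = a^2*(48*b - 216) + a*(-58*b^2 + 249*b + 54) - 8*b^3 + 52*b^2 - 72*b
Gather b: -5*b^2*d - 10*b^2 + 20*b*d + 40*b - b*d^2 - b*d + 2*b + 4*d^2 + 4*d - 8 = b^2*(-5*d - 10) + b*(-d^2 + 19*d + 42) + 4*d^2 + 4*d - 8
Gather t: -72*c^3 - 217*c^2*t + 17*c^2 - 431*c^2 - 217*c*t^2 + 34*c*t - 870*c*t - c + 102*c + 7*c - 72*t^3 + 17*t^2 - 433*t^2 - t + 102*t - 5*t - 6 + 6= -72*c^3 - 414*c^2 + 108*c - 72*t^3 + t^2*(-217*c - 416) + t*(-217*c^2 - 836*c + 96)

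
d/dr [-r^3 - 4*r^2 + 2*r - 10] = -3*r^2 - 8*r + 2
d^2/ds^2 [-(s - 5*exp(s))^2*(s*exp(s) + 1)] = -s^3*exp(s) + 40*s^2*exp(2*s) - 6*s^2*exp(s) - 225*s*exp(3*s) + 80*s*exp(2*s) + 4*s*exp(s) - 150*exp(3*s) - 80*exp(2*s) + 20*exp(s) - 2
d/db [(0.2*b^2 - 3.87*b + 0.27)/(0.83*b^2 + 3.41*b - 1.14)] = (3.8941*b^2 - 0.904199999999999*b + 3.4911)/(0.6889*b^4 + 5.6606*b^3 + 9.7357*b^2 - 7.7748*b + 1.2996)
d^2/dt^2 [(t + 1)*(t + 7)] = 2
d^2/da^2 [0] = 0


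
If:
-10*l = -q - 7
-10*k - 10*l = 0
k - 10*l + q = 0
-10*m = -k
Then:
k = 7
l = -7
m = 7/10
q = -77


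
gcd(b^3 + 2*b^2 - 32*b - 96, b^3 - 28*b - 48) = b^2 - 2*b - 24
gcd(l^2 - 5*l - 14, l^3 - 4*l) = l + 2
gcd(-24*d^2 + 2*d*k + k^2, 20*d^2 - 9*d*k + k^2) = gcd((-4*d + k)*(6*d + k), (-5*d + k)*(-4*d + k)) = 4*d - k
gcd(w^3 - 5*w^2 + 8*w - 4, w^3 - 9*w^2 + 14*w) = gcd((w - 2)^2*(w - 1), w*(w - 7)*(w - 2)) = w - 2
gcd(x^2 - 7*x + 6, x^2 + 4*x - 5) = x - 1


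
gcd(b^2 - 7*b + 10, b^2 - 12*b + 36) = 1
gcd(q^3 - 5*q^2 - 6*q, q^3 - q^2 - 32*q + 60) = 1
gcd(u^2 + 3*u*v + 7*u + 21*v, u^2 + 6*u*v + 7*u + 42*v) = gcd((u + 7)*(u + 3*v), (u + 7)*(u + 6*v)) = u + 7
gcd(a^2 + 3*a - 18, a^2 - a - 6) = a - 3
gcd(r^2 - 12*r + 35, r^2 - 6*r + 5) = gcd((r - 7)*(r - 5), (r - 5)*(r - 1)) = r - 5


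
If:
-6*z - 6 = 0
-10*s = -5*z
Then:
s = -1/2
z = -1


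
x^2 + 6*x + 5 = (x + 1)*(x + 5)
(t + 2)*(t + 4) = t^2 + 6*t + 8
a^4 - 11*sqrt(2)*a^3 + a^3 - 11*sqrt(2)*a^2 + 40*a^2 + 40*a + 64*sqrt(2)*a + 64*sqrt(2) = (a + 1)*(a - 8*sqrt(2))*(a - 4*sqrt(2))*(a + sqrt(2))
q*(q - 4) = q^2 - 4*q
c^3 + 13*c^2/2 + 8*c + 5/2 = (c + 1/2)*(c + 1)*(c + 5)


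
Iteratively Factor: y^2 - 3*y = (y - 3)*(y)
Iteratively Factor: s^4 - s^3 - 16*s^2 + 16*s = (s + 4)*(s^3 - 5*s^2 + 4*s) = (s - 4)*(s + 4)*(s^2 - s) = s*(s - 4)*(s + 4)*(s - 1)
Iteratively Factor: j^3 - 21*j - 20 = (j + 1)*(j^2 - j - 20) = (j + 1)*(j + 4)*(j - 5)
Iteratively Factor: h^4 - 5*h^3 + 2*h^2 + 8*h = (h + 1)*(h^3 - 6*h^2 + 8*h) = (h - 2)*(h + 1)*(h^2 - 4*h) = (h - 4)*(h - 2)*(h + 1)*(h)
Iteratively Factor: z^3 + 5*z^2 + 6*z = (z + 2)*(z^2 + 3*z) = (z + 2)*(z + 3)*(z)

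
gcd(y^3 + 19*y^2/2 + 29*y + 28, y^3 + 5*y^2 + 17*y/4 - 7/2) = y^2 + 11*y/2 + 7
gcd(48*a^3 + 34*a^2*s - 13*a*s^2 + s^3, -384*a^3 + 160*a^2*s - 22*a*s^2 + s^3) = 48*a^2 - 14*a*s + s^2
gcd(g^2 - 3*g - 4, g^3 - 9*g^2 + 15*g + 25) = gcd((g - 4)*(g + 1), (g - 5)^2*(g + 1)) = g + 1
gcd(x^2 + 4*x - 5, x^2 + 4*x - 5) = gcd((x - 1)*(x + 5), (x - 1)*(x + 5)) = x^2 + 4*x - 5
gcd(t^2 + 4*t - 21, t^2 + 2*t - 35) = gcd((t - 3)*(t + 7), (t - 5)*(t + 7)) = t + 7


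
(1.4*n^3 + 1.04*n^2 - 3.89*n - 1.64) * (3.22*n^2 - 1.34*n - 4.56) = 4.508*n^5 + 1.4728*n^4 - 20.3034*n^3 - 4.8106*n^2 + 19.936*n + 7.4784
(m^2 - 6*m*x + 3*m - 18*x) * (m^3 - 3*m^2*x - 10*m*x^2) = m^5 - 9*m^4*x + 3*m^4 + 8*m^3*x^2 - 27*m^3*x + 60*m^2*x^3 + 24*m^2*x^2 + 180*m*x^3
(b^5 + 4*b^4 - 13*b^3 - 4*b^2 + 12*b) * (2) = 2*b^5 + 8*b^4 - 26*b^3 - 8*b^2 + 24*b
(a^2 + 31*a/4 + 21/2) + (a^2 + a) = 2*a^2 + 35*a/4 + 21/2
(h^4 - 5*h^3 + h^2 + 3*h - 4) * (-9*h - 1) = -9*h^5 + 44*h^4 - 4*h^3 - 28*h^2 + 33*h + 4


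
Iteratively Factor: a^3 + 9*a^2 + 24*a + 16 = (a + 1)*(a^2 + 8*a + 16) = (a + 1)*(a + 4)*(a + 4)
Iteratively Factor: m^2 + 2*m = (m)*(m + 2)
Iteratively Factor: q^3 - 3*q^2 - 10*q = (q - 5)*(q^2 + 2*q) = (q - 5)*(q + 2)*(q)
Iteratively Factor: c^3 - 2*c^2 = (c - 2)*(c^2) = c*(c - 2)*(c)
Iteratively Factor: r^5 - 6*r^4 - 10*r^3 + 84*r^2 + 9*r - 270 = (r - 3)*(r^4 - 3*r^3 - 19*r^2 + 27*r + 90) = (r - 5)*(r - 3)*(r^3 + 2*r^2 - 9*r - 18) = (r - 5)*(r - 3)^2*(r^2 + 5*r + 6) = (r - 5)*(r - 3)^2*(r + 3)*(r + 2)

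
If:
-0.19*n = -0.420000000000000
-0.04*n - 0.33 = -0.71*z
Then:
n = 2.21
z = 0.59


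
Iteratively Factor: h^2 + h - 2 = (h - 1)*(h + 2)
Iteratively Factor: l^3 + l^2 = (l)*(l^2 + l) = l*(l + 1)*(l)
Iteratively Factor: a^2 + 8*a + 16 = (a + 4)*(a + 4)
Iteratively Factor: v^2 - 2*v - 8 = (v + 2)*(v - 4)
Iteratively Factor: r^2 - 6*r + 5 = (r - 5)*(r - 1)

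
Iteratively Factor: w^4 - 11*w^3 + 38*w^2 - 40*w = (w - 2)*(w^3 - 9*w^2 + 20*w) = (w - 5)*(w - 2)*(w^2 - 4*w) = (w - 5)*(w - 4)*(w - 2)*(w)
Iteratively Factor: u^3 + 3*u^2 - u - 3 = (u + 3)*(u^2 - 1) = (u - 1)*(u + 3)*(u + 1)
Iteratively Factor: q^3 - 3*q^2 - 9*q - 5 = (q + 1)*(q^2 - 4*q - 5) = (q + 1)^2*(q - 5)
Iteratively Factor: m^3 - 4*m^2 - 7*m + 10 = (m - 1)*(m^2 - 3*m - 10) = (m - 1)*(m + 2)*(m - 5)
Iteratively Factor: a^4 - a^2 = (a)*(a^3 - a) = a*(a - 1)*(a^2 + a) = a^2*(a - 1)*(a + 1)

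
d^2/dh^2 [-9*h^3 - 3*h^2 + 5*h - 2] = -54*h - 6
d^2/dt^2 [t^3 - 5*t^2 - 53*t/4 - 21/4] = 6*t - 10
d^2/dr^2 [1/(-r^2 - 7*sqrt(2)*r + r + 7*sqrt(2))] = 2*(r^2 - r + 7*sqrt(2)*r - (2*r - 1 + 7*sqrt(2))^2 - 7*sqrt(2))/(r^2 - r + 7*sqrt(2)*r - 7*sqrt(2))^3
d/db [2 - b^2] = -2*b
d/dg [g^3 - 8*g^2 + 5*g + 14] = 3*g^2 - 16*g + 5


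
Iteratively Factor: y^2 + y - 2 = (y + 2)*(y - 1)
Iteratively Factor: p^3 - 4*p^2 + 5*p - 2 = (p - 1)*(p^2 - 3*p + 2) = (p - 1)^2*(p - 2)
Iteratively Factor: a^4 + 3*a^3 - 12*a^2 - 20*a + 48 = (a - 2)*(a^3 + 5*a^2 - 2*a - 24) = (a - 2)^2*(a^2 + 7*a + 12) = (a - 2)^2*(a + 4)*(a + 3)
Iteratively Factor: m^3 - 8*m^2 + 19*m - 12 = (m - 3)*(m^2 - 5*m + 4) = (m - 3)*(m - 1)*(m - 4)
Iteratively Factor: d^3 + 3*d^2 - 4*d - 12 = (d - 2)*(d^2 + 5*d + 6) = (d - 2)*(d + 2)*(d + 3)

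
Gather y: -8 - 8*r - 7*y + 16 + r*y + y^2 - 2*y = -8*r + y^2 + y*(r - 9) + 8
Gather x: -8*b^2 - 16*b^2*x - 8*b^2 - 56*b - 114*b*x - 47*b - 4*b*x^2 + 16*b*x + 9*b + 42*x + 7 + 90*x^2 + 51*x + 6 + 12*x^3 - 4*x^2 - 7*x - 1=-16*b^2 - 94*b + 12*x^3 + x^2*(86 - 4*b) + x*(-16*b^2 - 98*b + 86) + 12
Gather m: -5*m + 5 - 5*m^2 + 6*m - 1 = -5*m^2 + m + 4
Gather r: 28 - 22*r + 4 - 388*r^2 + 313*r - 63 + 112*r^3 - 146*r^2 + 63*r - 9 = 112*r^3 - 534*r^2 + 354*r - 40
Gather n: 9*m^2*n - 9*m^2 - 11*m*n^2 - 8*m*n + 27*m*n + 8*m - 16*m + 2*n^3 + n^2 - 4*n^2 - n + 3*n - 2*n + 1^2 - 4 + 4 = -9*m^2 - 8*m + 2*n^3 + n^2*(-11*m - 3) + n*(9*m^2 + 19*m) + 1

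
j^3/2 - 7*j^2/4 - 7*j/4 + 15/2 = (j/2 + 1)*(j - 3)*(j - 5/2)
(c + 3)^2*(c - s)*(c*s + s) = c^4*s - c^3*s^2 + 7*c^3*s - 7*c^2*s^2 + 15*c^2*s - 15*c*s^2 + 9*c*s - 9*s^2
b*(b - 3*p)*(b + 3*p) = b^3 - 9*b*p^2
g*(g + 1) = g^2 + g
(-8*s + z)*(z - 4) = -8*s*z + 32*s + z^2 - 4*z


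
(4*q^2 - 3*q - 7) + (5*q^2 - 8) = 9*q^2 - 3*q - 15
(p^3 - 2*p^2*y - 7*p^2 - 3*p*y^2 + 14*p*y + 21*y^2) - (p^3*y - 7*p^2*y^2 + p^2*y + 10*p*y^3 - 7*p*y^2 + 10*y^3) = -p^3*y + p^3 + 7*p^2*y^2 - 3*p^2*y - 7*p^2 - 10*p*y^3 + 4*p*y^2 + 14*p*y - 10*y^3 + 21*y^2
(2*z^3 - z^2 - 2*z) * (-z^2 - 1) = -2*z^5 + z^4 + z^2 + 2*z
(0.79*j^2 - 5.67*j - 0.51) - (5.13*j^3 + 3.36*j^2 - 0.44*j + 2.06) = -5.13*j^3 - 2.57*j^2 - 5.23*j - 2.57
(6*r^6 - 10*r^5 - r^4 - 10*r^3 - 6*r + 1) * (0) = 0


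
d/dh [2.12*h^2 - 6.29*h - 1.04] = 4.24*h - 6.29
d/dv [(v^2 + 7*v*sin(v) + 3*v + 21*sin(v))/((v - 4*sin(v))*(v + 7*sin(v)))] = (4*v*cos(v) - 4*sin(v) + 12*cos(v) - 3)/(v - 4*sin(v))^2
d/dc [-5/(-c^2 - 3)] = -10*c/(c^2 + 3)^2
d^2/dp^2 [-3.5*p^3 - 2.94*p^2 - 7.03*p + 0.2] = -21.0*p - 5.88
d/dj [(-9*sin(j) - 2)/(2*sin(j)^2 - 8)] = (9*sin(j)^2 + 4*sin(j) + 36)*cos(j)/(2*(sin(j) - 2)^2*(sin(j) + 2)^2)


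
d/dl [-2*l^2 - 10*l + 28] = -4*l - 10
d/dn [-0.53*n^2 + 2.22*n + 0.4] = 2.22 - 1.06*n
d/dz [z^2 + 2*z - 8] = 2*z + 2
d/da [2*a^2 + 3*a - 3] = 4*a + 3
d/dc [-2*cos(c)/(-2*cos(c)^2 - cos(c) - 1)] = 2*sin(c)*cos(2*c)/(cos(c) + cos(2*c) + 2)^2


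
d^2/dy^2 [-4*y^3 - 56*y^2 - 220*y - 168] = -24*y - 112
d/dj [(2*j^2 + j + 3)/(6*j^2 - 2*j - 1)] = 5*(-2*j^2 - 8*j + 1)/(36*j^4 - 24*j^3 - 8*j^2 + 4*j + 1)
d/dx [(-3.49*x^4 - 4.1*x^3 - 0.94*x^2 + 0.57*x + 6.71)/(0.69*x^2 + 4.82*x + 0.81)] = (-4.8162*x^5 - 53.2944*x^4 - 50.8316*x^3 - 14.8871*x^2 - 10.7826*x - 31.8805)/(0.4761*x^4 + 6.6516*x^3 + 24.3502*x^2 + 7.8084*x + 0.6561)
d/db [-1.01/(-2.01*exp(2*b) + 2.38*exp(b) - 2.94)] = (2.4038 - 4.0602*exp(b))*exp(b)/(2.01*exp(2*b) - 2.38*exp(b) + 2.94)^2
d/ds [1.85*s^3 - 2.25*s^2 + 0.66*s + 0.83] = 5.55*s^2 - 4.5*s + 0.66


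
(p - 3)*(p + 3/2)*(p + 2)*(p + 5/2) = p^4 + 3*p^3 - 25*p^2/4 - 111*p/4 - 45/2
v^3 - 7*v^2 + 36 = (v - 6)*(v - 3)*(v + 2)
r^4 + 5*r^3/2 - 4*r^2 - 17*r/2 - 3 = (r - 2)*(r + 1/2)*(r + 1)*(r + 3)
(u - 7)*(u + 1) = u^2 - 6*u - 7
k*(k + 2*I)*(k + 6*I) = k^3 + 8*I*k^2 - 12*k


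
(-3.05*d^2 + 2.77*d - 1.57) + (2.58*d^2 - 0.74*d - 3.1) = -0.47*d^2 + 2.03*d - 4.67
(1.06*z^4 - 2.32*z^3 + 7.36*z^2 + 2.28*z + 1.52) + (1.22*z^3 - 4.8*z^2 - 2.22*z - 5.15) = 1.06*z^4 - 1.1*z^3 + 2.56*z^2 + 0.0599999999999996*z - 3.63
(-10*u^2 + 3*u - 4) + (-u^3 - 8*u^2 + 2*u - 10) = -u^3 - 18*u^2 + 5*u - 14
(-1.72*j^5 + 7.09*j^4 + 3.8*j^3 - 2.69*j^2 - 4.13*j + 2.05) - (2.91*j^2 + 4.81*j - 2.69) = -1.72*j^5 + 7.09*j^4 + 3.8*j^3 - 5.6*j^2 - 8.94*j + 4.74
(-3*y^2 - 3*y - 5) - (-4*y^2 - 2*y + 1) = y^2 - y - 6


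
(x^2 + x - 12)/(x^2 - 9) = (x + 4)/(x + 3)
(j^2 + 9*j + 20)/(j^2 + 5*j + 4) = (j + 5)/(j + 1)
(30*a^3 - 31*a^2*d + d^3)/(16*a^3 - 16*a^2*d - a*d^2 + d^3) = (30*a^2 - a*d - d^2)/(16*a^2 - d^2)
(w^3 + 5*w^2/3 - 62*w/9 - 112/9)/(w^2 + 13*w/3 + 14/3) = w - 8/3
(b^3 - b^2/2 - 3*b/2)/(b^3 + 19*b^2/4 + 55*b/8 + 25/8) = 4*b*(2*b - 3)/(8*b^2 + 30*b + 25)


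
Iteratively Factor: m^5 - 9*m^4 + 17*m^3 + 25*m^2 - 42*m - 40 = (m - 2)*(m^4 - 7*m^3 + 3*m^2 + 31*m + 20) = (m - 5)*(m - 2)*(m^3 - 2*m^2 - 7*m - 4) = (m - 5)*(m - 4)*(m - 2)*(m^2 + 2*m + 1) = (m - 5)*(m - 4)*(m - 2)*(m + 1)*(m + 1)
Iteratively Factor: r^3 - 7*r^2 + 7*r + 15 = (r - 5)*(r^2 - 2*r - 3) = (r - 5)*(r - 3)*(r + 1)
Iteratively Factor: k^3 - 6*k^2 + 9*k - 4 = (k - 1)*(k^2 - 5*k + 4) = (k - 4)*(k - 1)*(k - 1)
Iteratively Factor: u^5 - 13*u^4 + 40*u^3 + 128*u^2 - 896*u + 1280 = (u - 4)*(u^4 - 9*u^3 + 4*u^2 + 144*u - 320) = (u - 4)^2*(u^3 - 5*u^2 - 16*u + 80) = (u - 5)*(u - 4)^2*(u^2 - 16) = (u - 5)*(u - 4)^3*(u + 4)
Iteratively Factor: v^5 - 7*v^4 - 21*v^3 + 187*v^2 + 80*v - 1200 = (v - 5)*(v^4 - 2*v^3 - 31*v^2 + 32*v + 240) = (v - 5)*(v + 3)*(v^3 - 5*v^2 - 16*v + 80) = (v - 5)^2*(v + 3)*(v^2 - 16) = (v - 5)^2*(v + 3)*(v + 4)*(v - 4)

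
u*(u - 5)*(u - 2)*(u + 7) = u^4 - 39*u^2 + 70*u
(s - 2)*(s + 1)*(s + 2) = s^3 + s^2 - 4*s - 4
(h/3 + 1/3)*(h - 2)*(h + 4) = h^3/3 + h^2 - 2*h - 8/3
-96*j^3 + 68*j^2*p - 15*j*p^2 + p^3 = (-8*j + p)*(-4*j + p)*(-3*j + p)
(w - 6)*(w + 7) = w^2 + w - 42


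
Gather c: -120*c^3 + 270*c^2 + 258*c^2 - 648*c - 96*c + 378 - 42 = -120*c^3 + 528*c^2 - 744*c + 336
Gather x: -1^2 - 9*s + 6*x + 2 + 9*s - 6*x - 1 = 0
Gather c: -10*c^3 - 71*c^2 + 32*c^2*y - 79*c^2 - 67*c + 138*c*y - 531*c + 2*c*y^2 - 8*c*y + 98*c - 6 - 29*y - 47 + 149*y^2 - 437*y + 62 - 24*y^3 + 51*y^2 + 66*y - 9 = -10*c^3 + c^2*(32*y - 150) + c*(2*y^2 + 130*y - 500) - 24*y^3 + 200*y^2 - 400*y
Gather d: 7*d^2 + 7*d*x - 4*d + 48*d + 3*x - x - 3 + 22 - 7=7*d^2 + d*(7*x + 44) + 2*x + 12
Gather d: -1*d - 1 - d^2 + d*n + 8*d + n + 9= -d^2 + d*(n + 7) + n + 8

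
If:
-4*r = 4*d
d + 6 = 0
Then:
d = -6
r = 6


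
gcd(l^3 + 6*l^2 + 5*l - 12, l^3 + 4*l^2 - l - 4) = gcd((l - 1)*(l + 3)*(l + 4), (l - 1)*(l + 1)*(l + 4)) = l^2 + 3*l - 4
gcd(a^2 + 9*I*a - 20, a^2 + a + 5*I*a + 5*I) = a + 5*I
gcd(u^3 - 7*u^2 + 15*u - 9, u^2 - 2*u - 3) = u - 3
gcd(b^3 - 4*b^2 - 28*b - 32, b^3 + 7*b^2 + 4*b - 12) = b + 2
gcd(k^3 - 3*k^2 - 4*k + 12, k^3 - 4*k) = k^2 - 4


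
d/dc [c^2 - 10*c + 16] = 2*c - 10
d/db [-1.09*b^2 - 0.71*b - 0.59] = -2.18*b - 0.71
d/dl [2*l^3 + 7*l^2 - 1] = 2*l*(3*l + 7)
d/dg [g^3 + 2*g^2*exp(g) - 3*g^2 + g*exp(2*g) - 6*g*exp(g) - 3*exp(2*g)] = 2*g^2*exp(g) + 3*g^2 + 2*g*exp(2*g) - 2*g*exp(g) - 6*g - 5*exp(2*g) - 6*exp(g)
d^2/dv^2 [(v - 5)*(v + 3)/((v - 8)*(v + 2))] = 2*(4*v^3 + 3*v^2 + 174*v - 332)/(v^6 - 18*v^5 + 60*v^4 + 360*v^3 - 960*v^2 - 4608*v - 4096)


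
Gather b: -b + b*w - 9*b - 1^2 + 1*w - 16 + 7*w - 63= b*(w - 10) + 8*w - 80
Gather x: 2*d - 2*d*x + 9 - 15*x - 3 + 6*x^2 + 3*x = 2*d + 6*x^2 + x*(-2*d - 12) + 6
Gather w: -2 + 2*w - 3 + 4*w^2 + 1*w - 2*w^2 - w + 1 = 2*w^2 + 2*w - 4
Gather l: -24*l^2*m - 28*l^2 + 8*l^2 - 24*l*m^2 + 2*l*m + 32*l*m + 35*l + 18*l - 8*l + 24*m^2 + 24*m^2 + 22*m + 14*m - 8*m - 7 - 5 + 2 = l^2*(-24*m - 20) + l*(-24*m^2 + 34*m + 45) + 48*m^2 + 28*m - 10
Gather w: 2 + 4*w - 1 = 4*w + 1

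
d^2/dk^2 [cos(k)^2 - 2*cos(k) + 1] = 2*cos(k) - 2*cos(2*k)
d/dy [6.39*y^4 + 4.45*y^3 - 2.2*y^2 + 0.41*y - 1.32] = 25.56*y^3 + 13.35*y^2 - 4.4*y + 0.41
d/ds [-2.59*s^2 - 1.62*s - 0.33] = -5.18*s - 1.62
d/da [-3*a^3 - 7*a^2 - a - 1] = -9*a^2 - 14*a - 1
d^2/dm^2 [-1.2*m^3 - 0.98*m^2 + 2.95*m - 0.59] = -7.2*m - 1.96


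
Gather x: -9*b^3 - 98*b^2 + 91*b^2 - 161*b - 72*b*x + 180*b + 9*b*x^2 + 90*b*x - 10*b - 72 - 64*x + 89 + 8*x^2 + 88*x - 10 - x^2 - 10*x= -9*b^3 - 7*b^2 + 9*b + x^2*(9*b + 7) + x*(18*b + 14) + 7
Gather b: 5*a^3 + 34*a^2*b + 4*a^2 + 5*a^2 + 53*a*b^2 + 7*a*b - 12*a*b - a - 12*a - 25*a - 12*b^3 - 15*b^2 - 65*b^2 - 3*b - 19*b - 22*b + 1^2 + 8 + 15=5*a^3 + 9*a^2 - 38*a - 12*b^3 + b^2*(53*a - 80) + b*(34*a^2 - 5*a - 44) + 24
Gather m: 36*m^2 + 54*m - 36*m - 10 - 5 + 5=36*m^2 + 18*m - 10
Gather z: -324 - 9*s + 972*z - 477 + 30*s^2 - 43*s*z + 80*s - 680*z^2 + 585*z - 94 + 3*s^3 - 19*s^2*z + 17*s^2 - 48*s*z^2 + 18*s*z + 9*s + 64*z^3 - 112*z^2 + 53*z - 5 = 3*s^3 + 47*s^2 + 80*s + 64*z^3 + z^2*(-48*s - 792) + z*(-19*s^2 - 25*s + 1610) - 900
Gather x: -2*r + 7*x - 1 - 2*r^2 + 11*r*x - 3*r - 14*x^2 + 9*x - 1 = -2*r^2 - 5*r - 14*x^2 + x*(11*r + 16) - 2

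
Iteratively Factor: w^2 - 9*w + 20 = (w - 5)*(w - 4)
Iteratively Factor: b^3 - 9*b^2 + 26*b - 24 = (b - 3)*(b^2 - 6*b + 8) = (b - 4)*(b - 3)*(b - 2)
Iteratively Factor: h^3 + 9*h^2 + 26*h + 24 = (h + 3)*(h^2 + 6*h + 8) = (h + 3)*(h + 4)*(h + 2)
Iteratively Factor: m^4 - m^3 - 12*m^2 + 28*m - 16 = (m - 2)*(m^3 + m^2 - 10*m + 8) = (m - 2)^2*(m^2 + 3*m - 4) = (m - 2)^2*(m - 1)*(m + 4)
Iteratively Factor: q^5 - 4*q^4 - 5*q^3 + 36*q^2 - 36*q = (q - 2)*(q^4 - 2*q^3 - 9*q^2 + 18*q) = q*(q - 2)*(q^3 - 2*q^2 - 9*q + 18) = q*(q - 2)*(q + 3)*(q^2 - 5*q + 6) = q*(q - 3)*(q - 2)*(q + 3)*(q - 2)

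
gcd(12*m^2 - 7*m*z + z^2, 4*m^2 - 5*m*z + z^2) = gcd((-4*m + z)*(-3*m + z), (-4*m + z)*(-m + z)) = -4*m + z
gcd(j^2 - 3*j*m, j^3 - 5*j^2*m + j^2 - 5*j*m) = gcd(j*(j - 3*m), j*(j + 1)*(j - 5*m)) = j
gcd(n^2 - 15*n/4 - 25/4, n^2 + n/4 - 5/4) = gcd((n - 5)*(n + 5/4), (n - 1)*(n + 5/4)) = n + 5/4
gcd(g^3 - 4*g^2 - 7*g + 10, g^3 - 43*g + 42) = g - 1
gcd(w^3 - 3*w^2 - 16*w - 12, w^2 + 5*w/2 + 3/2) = w + 1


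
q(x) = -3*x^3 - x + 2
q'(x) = -9*x^2 - 1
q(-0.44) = 2.70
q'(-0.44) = -2.74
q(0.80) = -0.34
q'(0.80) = -6.76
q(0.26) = 1.69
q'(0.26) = -1.61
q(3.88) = -177.11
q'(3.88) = -136.49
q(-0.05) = 2.05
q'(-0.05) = -1.02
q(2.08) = -27.08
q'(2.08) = -39.94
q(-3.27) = 110.17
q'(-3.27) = -97.24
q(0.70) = 0.27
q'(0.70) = -5.41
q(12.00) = -5194.00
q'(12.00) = -1297.00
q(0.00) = 2.00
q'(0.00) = -1.00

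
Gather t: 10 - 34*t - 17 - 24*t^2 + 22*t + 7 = -24*t^2 - 12*t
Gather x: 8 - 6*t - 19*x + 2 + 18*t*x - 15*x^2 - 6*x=-6*t - 15*x^2 + x*(18*t - 25) + 10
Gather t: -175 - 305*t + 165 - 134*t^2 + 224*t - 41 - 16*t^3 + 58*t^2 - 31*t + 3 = -16*t^3 - 76*t^2 - 112*t - 48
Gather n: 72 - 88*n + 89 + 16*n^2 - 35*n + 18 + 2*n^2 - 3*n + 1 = 18*n^2 - 126*n + 180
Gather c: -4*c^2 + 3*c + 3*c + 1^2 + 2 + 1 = -4*c^2 + 6*c + 4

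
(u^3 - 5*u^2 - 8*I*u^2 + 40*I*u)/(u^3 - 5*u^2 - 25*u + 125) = u*(u - 8*I)/(u^2 - 25)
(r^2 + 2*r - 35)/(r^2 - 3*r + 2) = (r^2 + 2*r - 35)/(r^2 - 3*r + 2)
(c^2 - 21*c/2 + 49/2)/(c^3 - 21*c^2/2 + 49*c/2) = 1/c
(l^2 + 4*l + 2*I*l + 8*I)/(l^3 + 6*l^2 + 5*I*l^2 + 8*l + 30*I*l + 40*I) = (l + 2*I)/(l^2 + l*(2 + 5*I) + 10*I)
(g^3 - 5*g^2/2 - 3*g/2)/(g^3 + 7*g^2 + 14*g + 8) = g*(2*g^2 - 5*g - 3)/(2*(g^3 + 7*g^2 + 14*g + 8))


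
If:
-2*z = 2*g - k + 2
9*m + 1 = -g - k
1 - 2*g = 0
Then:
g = 1/2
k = 2*z + 3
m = -2*z/9 - 1/2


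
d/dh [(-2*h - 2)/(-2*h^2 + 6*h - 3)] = 2*(-2*h^2 - 4*h + 9)/(4*h^4 - 24*h^3 + 48*h^2 - 36*h + 9)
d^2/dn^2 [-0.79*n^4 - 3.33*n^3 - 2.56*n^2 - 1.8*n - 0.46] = -9.48*n^2 - 19.98*n - 5.12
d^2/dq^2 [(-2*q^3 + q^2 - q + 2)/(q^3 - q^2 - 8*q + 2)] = 2*(-q^6 - 51*q^5 + 63*q^4 - 179*q^3 + 72*q^2 + 6*q + 120)/(q^9 - 3*q^8 - 21*q^7 + 53*q^6 + 156*q^5 - 282*q^4 - 404*q^3 + 372*q^2 - 96*q + 8)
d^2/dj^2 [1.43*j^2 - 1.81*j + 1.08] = 2.86000000000000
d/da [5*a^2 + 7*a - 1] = 10*a + 7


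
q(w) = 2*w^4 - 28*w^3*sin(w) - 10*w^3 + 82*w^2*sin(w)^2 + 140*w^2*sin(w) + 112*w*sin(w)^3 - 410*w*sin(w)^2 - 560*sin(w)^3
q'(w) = -28*w^3*cos(w) + 8*w^3 + 164*w^2*sin(w)*cos(w) - 84*w^2*sin(w) + 140*w^2*cos(w) - 30*w^2 + 336*w*sin(w)^2*cos(w) + 164*w*sin(w)^2 - 820*w*sin(w)*cos(w) + 280*w*sin(w) + 112*sin(w)^3 - 1680*sin(w)^2*cos(w) - 410*sin(w)^2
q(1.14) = -506.04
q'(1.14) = -598.75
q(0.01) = -0.00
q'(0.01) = -0.25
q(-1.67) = 1184.34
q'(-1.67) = 138.20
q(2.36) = -136.24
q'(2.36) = 632.80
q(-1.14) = 804.94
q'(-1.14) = -1292.04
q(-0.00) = 0.00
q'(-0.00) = 0.00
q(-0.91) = 501.34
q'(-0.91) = -1281.43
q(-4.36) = 8308.50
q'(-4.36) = -7707.59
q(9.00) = 2625.99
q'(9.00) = 7666.25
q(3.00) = -47.30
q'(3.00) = -388.43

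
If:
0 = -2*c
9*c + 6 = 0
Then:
No Solution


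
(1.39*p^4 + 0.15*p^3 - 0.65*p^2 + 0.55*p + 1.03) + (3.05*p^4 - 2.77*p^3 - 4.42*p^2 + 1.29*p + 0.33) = 4.44*p^4 - 2.62*p^3 - 5.07*p^2 + 1.84*p + 1.36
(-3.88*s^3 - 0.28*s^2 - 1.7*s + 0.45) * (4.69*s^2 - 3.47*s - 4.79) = -18.1972*s^5 + 12.1504*s^4 + 11.5838*s^3 + 9.3507*s^2 + 6.5815*s - 2.1555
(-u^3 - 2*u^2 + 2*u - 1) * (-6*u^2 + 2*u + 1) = 6*u^5 + 10*u^4 - 17*u^3 + 8*u^2 - 1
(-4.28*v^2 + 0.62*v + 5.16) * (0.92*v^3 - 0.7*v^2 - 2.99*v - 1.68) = -3.9376*v^5 + 3.5664*v^4 + 17.1104*v^3 + 1.7246*v^2 - 16.47*v - 8.6688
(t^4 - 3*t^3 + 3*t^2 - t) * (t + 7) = t^5 + 4*t^4 - 18*t^3 + 20*t^2 - 7*t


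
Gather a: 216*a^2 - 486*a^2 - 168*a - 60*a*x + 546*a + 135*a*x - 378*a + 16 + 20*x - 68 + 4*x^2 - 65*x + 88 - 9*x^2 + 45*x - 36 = -270*a^2 + 75*a*x - 5*x^2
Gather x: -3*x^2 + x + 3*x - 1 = -3*x^2 + 4*x - 1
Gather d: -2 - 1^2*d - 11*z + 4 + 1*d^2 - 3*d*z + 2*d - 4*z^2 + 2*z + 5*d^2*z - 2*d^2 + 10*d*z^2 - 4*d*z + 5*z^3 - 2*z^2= d^2*(5*z - 1) + d*(10*z^2 - 7*z + 1) + 5*z^3 - 6*z^2 - 9*z + 2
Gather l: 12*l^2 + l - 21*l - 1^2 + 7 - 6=12*l^2 - 20*l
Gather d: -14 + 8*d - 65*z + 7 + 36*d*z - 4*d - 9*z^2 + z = d*(36*z + 4) - 9*z^2 - 64*z - 7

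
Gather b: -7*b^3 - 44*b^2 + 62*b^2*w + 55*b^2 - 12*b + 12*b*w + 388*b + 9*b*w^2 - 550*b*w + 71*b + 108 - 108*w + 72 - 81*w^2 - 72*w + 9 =-7*b^3 + b^2*(62*w + 11) + b*(9*w^2 - 538*w + 447) - 81*w^2 - 180*w + 189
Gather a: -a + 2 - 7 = -a - 5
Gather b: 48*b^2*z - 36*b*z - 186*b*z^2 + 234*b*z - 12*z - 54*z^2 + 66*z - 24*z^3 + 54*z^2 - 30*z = 48*b^2*z + b*(-186*z^2 + 198*z) - 24*z^3 + 24*z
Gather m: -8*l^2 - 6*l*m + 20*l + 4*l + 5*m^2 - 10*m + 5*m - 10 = -8*l^2 + 24*l + 5*m^2 + m*(-6*l - 5) - 10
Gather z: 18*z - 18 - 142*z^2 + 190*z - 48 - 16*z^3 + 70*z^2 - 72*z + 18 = -16*z^3 - 72*z^2 + 136*z - 48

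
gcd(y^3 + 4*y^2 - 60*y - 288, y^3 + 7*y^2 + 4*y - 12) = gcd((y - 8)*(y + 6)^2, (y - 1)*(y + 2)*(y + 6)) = y + 6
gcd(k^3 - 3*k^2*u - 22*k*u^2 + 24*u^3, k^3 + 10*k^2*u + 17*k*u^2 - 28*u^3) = -k^2 - 3*k*u + 4*u^2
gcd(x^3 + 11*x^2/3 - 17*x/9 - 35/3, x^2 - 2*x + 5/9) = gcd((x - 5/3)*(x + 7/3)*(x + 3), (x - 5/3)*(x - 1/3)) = x - 5/3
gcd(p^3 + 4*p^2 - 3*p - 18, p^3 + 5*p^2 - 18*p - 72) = p + 3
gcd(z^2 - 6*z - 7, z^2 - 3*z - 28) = z - 7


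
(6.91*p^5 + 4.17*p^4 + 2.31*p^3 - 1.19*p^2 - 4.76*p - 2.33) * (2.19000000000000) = 15.1329*p^5 + 9.1323*p^4 + 5.0589*p^3 - 2.6061*p^2 - 10.4244*p - 5.1027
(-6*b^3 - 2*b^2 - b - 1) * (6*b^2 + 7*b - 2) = -36*b^5 - 54*b^4 - 8*b^3 - 9*b^2 - 5*b + 2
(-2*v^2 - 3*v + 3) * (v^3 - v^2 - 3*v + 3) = -2*v^5 - v^4 + 12*v^3 - 18*v + 9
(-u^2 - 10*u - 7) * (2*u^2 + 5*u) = -2*u^4 - 25*u^3 - 64*u^2 - 35*u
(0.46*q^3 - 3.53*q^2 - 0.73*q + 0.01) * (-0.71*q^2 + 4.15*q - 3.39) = -0.3266*q^5 + 4.4153*q^4 - 15.6906*q^3 + 8.9301*q^2 + 2.5162*q - 0.0339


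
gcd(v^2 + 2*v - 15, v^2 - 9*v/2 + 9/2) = v - 3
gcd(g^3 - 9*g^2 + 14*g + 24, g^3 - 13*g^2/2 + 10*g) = g - 4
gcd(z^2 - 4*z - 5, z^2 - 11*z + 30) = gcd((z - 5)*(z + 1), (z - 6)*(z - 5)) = z - 5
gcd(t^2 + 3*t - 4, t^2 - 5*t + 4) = t - 1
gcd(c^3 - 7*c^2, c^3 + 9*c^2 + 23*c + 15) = 1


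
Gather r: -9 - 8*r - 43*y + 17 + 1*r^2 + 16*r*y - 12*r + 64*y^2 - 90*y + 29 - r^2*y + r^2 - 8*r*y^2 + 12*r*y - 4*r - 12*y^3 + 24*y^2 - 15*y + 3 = r^2*(2 - y) + r*(-8*y^2 + 28*y - 24) - 12*y^3 + 88*y^2 - 148*y + 40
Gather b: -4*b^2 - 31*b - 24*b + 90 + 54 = -4*b^2 - 55*b + 144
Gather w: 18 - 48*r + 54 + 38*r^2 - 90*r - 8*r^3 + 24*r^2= -8*r^3 + 62*r^2 - 138*r + 72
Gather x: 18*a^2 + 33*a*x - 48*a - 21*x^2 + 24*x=18*a^2 - 48*a - 21*x^2 + x*(33*a + 24)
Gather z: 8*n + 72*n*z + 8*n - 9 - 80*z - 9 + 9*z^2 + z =16*n + 9*z^2 + z*(72*n - 79) - 18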